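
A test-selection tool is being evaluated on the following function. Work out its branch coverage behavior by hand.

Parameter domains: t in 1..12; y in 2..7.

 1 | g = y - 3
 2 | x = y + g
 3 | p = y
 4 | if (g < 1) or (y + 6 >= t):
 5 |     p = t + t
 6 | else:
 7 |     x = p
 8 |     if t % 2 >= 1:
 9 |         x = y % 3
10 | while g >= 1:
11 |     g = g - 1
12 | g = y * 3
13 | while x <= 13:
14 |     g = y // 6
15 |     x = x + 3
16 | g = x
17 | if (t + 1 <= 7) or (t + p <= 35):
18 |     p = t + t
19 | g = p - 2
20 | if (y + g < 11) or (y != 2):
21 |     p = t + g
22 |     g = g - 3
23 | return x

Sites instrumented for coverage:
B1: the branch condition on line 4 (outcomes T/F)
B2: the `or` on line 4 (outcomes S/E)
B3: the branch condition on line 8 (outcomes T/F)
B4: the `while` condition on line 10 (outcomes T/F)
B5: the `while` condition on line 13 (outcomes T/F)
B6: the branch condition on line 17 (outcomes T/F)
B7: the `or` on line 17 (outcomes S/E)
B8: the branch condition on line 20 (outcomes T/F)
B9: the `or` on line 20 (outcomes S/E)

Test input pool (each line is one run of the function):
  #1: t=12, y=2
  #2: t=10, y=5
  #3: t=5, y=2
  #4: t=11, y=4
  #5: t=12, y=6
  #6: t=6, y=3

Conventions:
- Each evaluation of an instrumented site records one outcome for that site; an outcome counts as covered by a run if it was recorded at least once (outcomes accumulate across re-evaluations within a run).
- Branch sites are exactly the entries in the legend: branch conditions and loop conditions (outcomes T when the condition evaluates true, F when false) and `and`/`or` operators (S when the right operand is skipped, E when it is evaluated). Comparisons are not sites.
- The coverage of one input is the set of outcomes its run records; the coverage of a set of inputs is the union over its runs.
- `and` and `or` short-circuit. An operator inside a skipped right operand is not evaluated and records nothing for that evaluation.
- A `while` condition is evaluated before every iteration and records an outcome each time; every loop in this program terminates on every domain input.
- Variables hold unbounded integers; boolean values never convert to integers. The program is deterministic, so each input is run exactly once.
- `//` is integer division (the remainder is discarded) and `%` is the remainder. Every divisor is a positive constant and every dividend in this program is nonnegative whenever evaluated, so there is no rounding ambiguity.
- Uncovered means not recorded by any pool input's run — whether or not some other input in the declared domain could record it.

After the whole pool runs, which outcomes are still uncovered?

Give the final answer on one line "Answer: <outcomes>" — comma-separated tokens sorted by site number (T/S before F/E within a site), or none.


test 1 (t=12, y=2) fires B2->S, B1->T, B4->F, B5->T, B5->T, B5->T, B5->T, B5->T, B5->F, B7->E, B6->F, B9->E, B8->F; hits B1=T, B2=S, B4=F, B5=T, B5=F, B6=F, B7=E, B8=F, B9=E
test 2 (t=10, y=5) fires B2->E, B1->T, B4->T, B4->T, B4->F, B5->T, B5->T, B5->T, B5->F, B7->E, B6->T, B9->E, B8->T; hits B1=T, B2=E, B4=T, B4=F, B5=T, B5=F, B6=T, B7=E, B8=T, B9=E
test 3 (t=5, y=2) fires B2->S, B1->T, B4->F, B5->T, B5->T, B5->T, B5->T, B5->T, B5->F, B7->S, B6->T, B9->S, B8->T; hits B1=T, B2=S, B4=F, B5=T, B5=F, B6=T, B7=S, B8=T, B9=S
test 4 (t=11, y=4) fires B2->E, B1->F, B3->T, B4->T, B4->F, B5->T, B5->T, B5->T, B5->T, B5->T, B5->F, B7->E, B6->T, B9->E, ...; hits B1=F, B2=E, B3=T, B4=T, B4=F, B5=T, B5=F, B6=T, B7=E, B8=T, B9=E
test 5 (t=12, y=6) fires B2->E, B1->T, B4->T, B4->T, B4->T, B4->F, B5->T, B5->T, B5->F, B7->E, B6->F, B9->E, B8->T; hits B1=T, B2=E, B4=T, B4=F, B5=T, B5=F, B6=F, B7=E, B8=T, B9=E
test 6 (t=6, y=3) fires B2->S, B1->T, B4->F, B5->T, B5->T, B5->T, B5->T, B5->F, B7->S, B6->T, B9->E, B8->T; hits B1=T, B2=S, B4=F, B5=T, B5=F, B6=T, B7=S, B8=T, B9=E
union over the pool: B1=T, B1=F, B2=S, B2=E, B3=T, B4=T, B4=F, B5=T, B5=F, B6=T, B6=F, B7=S, B7=E, B8=T, B8=F, B9=S, B9=E
uncovered (1 of 18): B3=F
Answer: B3=F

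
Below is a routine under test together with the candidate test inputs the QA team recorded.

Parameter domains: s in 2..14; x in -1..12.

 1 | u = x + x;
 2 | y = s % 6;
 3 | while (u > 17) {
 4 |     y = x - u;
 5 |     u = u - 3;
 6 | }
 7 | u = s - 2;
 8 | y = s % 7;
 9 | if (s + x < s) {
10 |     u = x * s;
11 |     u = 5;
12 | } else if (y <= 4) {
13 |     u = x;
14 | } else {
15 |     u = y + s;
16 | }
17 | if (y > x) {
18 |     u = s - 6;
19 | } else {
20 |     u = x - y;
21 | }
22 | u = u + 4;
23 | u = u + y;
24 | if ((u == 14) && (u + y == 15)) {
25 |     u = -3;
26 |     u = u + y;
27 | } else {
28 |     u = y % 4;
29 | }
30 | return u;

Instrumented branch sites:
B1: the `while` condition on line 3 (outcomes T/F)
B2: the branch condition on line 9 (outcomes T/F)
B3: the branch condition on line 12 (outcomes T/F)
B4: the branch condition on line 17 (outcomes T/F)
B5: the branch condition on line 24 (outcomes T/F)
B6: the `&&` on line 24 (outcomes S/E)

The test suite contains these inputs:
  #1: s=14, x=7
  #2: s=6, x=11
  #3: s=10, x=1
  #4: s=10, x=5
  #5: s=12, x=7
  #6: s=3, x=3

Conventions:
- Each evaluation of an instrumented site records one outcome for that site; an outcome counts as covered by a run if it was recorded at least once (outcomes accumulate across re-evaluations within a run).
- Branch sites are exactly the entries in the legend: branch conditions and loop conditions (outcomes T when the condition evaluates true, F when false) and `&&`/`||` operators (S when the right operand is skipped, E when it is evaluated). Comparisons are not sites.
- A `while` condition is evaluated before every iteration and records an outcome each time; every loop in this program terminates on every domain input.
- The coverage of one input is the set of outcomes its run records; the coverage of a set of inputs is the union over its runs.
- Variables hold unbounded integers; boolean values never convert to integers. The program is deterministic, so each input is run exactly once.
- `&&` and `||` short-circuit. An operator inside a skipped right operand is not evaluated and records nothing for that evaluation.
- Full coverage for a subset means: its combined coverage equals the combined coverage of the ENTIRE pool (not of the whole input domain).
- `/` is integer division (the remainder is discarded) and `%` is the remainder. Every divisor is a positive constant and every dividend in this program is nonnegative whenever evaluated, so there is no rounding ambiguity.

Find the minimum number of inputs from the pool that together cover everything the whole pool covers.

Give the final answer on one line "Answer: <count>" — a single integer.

run #1 (s=14, x=7) records B1=F, B2=F, B3=T, B4=F, B5=F, B6=S
run #2 (s=6, x=11) records B1=T, B1=F, B2=F, B3=F, B4=F, B5=F, B6=S
run #3 (s=10, x=1) records B1=F, B2=F, B3=T, B4=T, B5=F, B6=S
run #4 (s=10, x=5) records B1=F, B2=F, B3=T, B4=F, B5=F, B6=S
run #5 (s=12, x=7) records B1=F, B2=F, B3=F, B4=F, B5=F, B6=S
run #6 (s=3, x=3) records B1=F, B2=F, B3=T, B4=F, B5=F, B6=S
pool-wide coverage (9 outcomes): B1=T, B1=F, B2=F, B3=T, B3=F, B4=T, B4=F, B5=F, B6=S
every size-1 subset falls short of the 9 outcomes (best: 7/9)
the canonical winner is {2, 3}: size 2, full 9-outcome coverage, earliest index list among size-2 covers

Answer: 2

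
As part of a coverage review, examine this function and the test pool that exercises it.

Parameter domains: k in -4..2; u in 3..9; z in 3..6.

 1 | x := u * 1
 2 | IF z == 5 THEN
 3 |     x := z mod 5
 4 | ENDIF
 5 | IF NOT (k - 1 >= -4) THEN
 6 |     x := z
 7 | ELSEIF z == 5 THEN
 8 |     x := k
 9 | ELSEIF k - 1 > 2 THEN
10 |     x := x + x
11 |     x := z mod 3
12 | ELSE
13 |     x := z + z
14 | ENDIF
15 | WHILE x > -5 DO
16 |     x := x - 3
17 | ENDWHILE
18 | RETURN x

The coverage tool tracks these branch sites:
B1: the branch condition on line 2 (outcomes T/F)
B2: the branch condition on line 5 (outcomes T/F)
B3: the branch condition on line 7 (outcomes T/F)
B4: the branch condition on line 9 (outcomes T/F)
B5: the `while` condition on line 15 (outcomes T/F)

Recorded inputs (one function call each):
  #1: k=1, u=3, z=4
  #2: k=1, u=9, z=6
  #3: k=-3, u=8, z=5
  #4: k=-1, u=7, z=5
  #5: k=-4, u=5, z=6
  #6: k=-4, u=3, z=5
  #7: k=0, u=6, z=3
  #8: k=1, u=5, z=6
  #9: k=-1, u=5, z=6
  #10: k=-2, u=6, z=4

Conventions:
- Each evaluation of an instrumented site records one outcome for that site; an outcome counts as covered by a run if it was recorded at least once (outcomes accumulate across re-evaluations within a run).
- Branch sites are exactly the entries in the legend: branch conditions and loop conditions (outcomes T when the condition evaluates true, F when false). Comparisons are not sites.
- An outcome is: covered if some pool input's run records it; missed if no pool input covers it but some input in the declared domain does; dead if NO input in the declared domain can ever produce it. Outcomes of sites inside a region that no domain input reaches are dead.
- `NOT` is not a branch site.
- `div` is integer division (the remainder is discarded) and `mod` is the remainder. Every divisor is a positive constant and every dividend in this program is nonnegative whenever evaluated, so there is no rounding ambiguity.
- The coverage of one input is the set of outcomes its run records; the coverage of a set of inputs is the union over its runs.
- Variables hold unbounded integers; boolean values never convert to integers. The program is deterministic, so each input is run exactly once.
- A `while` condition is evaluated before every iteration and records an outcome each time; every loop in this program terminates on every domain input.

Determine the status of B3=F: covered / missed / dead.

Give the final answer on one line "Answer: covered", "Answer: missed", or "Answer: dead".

B3=F is recorded by pool input(s) 1, 2, 7, 8, 9, 10 -> covered

Answer: covered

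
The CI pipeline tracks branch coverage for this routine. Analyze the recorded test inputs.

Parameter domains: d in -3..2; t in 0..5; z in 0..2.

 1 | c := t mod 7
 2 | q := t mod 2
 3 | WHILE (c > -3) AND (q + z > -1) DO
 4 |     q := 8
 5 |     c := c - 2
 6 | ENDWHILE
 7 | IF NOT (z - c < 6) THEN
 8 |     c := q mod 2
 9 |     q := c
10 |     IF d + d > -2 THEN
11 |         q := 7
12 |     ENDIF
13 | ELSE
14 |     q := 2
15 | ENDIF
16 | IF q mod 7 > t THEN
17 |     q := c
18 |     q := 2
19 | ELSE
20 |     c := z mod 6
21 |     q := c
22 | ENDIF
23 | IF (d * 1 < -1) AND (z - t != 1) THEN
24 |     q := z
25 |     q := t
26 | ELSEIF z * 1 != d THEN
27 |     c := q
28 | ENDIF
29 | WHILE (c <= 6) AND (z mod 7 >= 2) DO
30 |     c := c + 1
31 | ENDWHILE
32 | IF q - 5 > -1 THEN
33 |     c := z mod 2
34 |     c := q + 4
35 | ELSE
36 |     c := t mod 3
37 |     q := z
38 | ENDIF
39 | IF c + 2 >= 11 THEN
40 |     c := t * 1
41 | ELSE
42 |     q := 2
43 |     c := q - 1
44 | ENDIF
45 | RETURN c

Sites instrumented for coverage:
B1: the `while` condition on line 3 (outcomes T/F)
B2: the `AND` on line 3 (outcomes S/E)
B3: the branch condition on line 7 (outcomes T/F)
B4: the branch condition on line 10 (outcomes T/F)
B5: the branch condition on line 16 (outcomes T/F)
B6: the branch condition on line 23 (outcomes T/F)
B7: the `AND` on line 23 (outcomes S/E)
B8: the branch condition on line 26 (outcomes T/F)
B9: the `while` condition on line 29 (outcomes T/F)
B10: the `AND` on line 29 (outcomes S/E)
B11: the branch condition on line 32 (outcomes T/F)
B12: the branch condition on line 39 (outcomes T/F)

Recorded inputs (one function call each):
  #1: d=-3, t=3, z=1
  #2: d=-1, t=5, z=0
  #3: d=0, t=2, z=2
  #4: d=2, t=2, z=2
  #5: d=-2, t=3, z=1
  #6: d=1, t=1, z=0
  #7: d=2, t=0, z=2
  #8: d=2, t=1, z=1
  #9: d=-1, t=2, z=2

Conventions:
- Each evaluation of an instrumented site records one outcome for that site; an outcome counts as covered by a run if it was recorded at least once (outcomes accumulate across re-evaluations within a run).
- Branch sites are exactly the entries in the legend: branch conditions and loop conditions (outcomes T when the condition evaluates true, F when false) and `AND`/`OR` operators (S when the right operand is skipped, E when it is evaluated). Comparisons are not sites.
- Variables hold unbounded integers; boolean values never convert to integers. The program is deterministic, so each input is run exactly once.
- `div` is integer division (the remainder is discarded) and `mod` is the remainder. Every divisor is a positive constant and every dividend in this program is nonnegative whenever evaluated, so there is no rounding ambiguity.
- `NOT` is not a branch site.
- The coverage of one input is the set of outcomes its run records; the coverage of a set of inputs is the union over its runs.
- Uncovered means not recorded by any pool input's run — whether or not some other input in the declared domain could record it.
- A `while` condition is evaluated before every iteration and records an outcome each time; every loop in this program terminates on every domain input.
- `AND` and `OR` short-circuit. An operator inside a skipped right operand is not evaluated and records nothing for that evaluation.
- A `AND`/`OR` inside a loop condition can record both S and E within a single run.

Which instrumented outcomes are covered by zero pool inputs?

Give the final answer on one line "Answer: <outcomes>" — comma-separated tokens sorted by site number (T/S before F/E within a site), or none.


input #1, d=-3, t=3, z=1: events B2->E, B1->T, B2->E, B1->T, B2->E, B1->T, B2->S, B1->F, B3->F, B5->F, B7->E, B6->T, B10->E, B9->F, ...; outcomes B1=T, B1=F, B2=S, B2=E, B3=F, B5=F, B6=T, B7=E, B9=F, B10=E, B11=F, B12=F
input #2, d=-1, t=5, z=0: events B2->E, B1->T, B2->E, B1->T, B2->E, B1->T, B2->E, B1->T, B2->S, B1->F, B3->F, B5->F, B7->S, B6->F, ...; outcomes B1=T, B1=F, B2=S, B2=E, B3=F, B5=F, B6=F, B7=S, B8=T, B9=F, B10=E, B11=F, B12=F
input #3, d=0, t=2, z=2: events B2->E, B1->T, B2->E, B1->T, B2->E, B1->T, B2->S, B1->F, B3->T, B4->T, B5->F, B7->S, B6->F, B8->T, ...; outcomes B1=T, B1=F, B2=S, B2=E, B3=T, B4=T, B5=F, B6=F, B7=S, B8=T, B9=T, B9=F, B10=S, B10=E, B11=F, B12=F
input #4, d=2, t=2, z=2: events B2->E, B1->T, B2->E, B1->T, B2->E, B1->T, B2->S, B1->F, B3->T, B4->T, B5->F, B7->S, B6->F, B8->F, ...; outcomes B1=T, B1=F, B2=S, B2=E, B3=T, B4=T, B5=F, B6=F, B7=S, B8=F, B9=T, B9=F, B10=S, B10=E, B11=F, B12=F
input #5, d=-2, t=3, z=1: events B2->E, B1->T, B2->E, B1->T, B2->E, B1->T, B2->S, B1->F, B3->F, B5->F, B7->E, B6->T, B10->E, B9->F, ...; outcomes B1=T, B1=F, B2=S, B2=E, B3=F, B5=F, B6=T, B7=E, B9=F, B10=E, B11=F, B12=F
input #6, d=1, t=1, z=0: events B2->E, B1->T, B2->E, B1->T, B2->S, B1->F, B3->F, B5->T, B7->S, B6->F, B8->T, B10->E, B9->F, B11->F, ...; outcomes B1=T, B1=F, B2=S, B2=E, B3=F, B5=T, B6=F, B7=S, B8=T, B9=F, B10=E, B11=F, B12=F
input #7, d=2, t=0, z=2: events B2->E, B1->T, B2->E, B1->T, B2->S, B1->F, B3->T, B4->T, B5->F, B7->S, B6->F, B8->F, B10->E, B9->T, ...; outcomes B1=T, B1=F, B2=S, B2=E, B3=T, B4=T, B5=F, B6=F, B7=S, B8=F, B9=T, B9=F, B10=S, B10=E, B11=F, B12=F
input #8, d=2, t=1, z=1: events B2->E, B1->T, B2->E, B1->T, B2->S, B1->F, B3->F, B5->T, B7->S, B6->F, B8->T, B10->E, B9->F, B11->F, ...; outcomes B1=T, B1=F, B2=S, B2=E, B3=F, B5=T, B6=F, B7=S, B8=T, B9=F, B10=E, B11=F, B12=F
input #9, d=-1, t=2, z=2: events B2->E, B1->T, B2->E, B1->T, B2->E, B1->T, B2->S, B1->F, B3->T, B4->F, B5->F, B7->S, B6->F, B8->T, ...; outcomes B1=T, B1=F, B2=S, B2=E, B3=T, B4=F, B5=F, B6=F, B7=S, B8=T, B9=T, B9=F, B10=S, B10=E, B11=F, B12=F
union over the pool: B1=T, B1=F, B2=S, B2=E, B3=T, B3=F, B4=T, B4=F, B5=T, B5=F, B6=T, B6=F, B7=S, B7=E, B8=T, B8=F, B9=T, B9=F, B10=S, B10=E, B11=F, B12=F
uncovered (2 of 24): B11=T, B12=T
Answer: B11=T, B12=T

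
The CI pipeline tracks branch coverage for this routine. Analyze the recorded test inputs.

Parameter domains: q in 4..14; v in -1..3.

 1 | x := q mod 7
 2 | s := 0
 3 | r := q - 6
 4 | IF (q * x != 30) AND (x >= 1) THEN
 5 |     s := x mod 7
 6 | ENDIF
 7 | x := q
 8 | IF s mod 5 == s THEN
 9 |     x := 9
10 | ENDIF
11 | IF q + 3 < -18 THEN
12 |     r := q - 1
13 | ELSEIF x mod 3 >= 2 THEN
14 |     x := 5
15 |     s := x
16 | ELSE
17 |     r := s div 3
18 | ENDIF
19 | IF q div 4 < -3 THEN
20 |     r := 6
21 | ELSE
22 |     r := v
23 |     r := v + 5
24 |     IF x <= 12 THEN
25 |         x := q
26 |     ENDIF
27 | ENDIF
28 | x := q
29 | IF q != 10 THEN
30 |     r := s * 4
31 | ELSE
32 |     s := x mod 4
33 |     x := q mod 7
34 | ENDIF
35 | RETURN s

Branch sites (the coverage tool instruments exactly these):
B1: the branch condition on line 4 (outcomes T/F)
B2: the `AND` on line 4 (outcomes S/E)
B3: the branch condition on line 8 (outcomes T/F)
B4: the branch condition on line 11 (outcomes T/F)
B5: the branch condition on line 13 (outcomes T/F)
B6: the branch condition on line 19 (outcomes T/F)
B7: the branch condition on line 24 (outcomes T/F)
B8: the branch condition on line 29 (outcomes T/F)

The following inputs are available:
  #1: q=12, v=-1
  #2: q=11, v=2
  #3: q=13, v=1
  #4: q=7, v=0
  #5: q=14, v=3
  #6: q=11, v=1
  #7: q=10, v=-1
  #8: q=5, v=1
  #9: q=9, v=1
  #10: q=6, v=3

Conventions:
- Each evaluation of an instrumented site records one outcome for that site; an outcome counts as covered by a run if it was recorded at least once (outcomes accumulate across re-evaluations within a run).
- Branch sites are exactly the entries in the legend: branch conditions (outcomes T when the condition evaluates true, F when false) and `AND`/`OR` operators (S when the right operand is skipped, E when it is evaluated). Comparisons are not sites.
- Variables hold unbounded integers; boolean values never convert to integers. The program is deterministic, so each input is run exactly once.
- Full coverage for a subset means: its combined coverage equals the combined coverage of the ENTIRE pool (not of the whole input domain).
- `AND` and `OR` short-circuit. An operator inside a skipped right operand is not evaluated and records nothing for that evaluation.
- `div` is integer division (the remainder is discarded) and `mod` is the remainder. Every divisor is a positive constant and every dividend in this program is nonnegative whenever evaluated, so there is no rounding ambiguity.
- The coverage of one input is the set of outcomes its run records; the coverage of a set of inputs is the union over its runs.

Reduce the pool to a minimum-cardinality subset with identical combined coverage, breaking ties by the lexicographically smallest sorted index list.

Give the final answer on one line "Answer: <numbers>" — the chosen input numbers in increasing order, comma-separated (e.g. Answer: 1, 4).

#1 (q=12, v=-1) -> B2->E, B1->T, B3->F, B4->F, B5->F, B6->F, B7->T, B8->T; covered: B1=T, B2=E, B3=F, B4=F, B5=F, B6=F, B7=T, B8=T
#2 (q=11, v=2) -> B2->E, B1->T, B3->T, B4->F, B5->F, B6->F, B7->T, B8->T; covered: B1=T, B2=E, B3=T, B4=F, B5=F, B6=F, B7=T, B8=T
#3 (q=13, v=1) -> B2->E, B1->T, B3->F, B4->F, B5->F, B6->F, B7->F, B8->T; covered: B1=T, B2=E, B3=F, B4=F, B5=F, B6=F, B7=F, B8=T
#4 (q=7, v=0) -> B2->E, B1->F, B3->T, B4->F, B5->F, B6->F, B7->T, B8->T; covered: B1=F, B2=E, B3=T, B4=F, B5=F, B6=F, B7=T, B8=T
#5 (q=14, v=3) -> B2->E, B1->F, B3->T, B4->F, B5->F, B6->F, B7->T, B8->T; covered: B1=F, B2=E, B3=T, B4=F, B5=F, B6=F, B7=T, B8=T
#6 (q=11, v=1) -> B2->E, B1->T, B3->T, B4->F, B5->F, B6->F, B7->T, B8->T; covered: B1=T, B2=E, B3=T, B4=F, B5=F, B6=F, B7=T, B8=T
#7 (q=10, v=-1) -> B2->S, B1->F, B3->T, B4->F, B5->F, B6->F, B7->T, B8->F; covered: B1=F, B2=S, B3=T, B4=F, B5=F, B6=F, B7=T, B8=F
#8 (q=5, v=1) -> B2->E, B1->T, B3->F, B4->F, B5->T, B6->F, B7->T, B8->T; covered: B1=T, B2=E, B3=F, B4=F, B5=T, B6=F, B7=T, B8=T
#9 (q=9, v=1) -> B2->E, B1->T, B3->T, B4->F, B5->F, B6->F, B7->T, B8->T; covered: B1=T, B2=E, B3=T, B4=F, B5=F, B6=F, B7=T, B8=T
#10 (q=6, v=3) -> B2->E, B1->T, B3->F, B4->F, B5->F, B6->F, B7->T, B8->T; covered: B1=T, B2=E, B3=F, B4=F, B5=F, B6=F, B7=T, B8=T
the full pool covers 14 outcomes: B1=T, B1=F, B2=S, B2=E, B3=T, B3=F, B4=F, B5=T, B5=F, B6=F, B7=T, B7=F, B8=T, B8=F
no size-1 subset reaches all 14 outcomes (best union: 8/14)
no size-2 subset reaches all 14 outcomes (best union: 13/14)
size 3: inputs {3, 7, 8} cover all 14 outcomes, and no lexicographically smaller subset of this size does

Answer: 3, 7, 8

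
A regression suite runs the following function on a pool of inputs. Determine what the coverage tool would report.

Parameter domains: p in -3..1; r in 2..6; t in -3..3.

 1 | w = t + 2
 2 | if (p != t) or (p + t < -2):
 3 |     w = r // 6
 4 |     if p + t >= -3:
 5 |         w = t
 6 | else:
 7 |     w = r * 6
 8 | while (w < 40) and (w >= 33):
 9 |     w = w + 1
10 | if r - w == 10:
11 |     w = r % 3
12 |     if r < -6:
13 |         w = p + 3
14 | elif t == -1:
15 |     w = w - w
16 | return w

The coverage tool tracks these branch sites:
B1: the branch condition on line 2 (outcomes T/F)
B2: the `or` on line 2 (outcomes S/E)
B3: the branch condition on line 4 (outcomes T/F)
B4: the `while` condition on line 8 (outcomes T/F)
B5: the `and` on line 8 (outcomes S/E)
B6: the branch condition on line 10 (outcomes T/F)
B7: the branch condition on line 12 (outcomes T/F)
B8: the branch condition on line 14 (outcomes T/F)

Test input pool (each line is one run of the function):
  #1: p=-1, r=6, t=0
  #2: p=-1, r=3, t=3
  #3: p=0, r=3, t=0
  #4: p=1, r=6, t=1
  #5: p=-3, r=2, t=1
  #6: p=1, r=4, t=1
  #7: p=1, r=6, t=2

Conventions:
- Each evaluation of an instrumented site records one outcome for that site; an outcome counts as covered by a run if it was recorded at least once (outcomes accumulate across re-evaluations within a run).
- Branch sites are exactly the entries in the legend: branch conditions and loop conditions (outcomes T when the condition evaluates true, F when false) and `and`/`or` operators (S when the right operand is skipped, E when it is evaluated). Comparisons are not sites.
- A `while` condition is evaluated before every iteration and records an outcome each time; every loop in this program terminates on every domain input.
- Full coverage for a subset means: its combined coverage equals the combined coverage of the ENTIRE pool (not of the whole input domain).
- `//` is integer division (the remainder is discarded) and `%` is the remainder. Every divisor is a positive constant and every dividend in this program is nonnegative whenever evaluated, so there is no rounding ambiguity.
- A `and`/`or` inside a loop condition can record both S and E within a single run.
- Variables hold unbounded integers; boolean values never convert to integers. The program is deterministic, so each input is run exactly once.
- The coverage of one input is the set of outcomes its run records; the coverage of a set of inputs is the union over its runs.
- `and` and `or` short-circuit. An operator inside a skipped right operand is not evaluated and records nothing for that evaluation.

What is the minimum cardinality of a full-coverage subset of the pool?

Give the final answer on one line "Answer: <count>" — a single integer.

input #1, p=-1, r=6, t=0: events B2->S, B1->T, B3->T, B5->E, B4->F, B6->F, B8->F; outcomes B1=T, B2=S, B3=T, B4=F, B5=E, B6=F, B8=F
input #2, p=-1, r=3, t=3: events B2->S, B1->T, B3->T, B5->E, B4->F, B6->F, B8->F; outcomes B1=T, B2=S, B3=T, B4=F, B5=E, B6=F, B8=F
input #3, p=0, r=3, t=0: events B2->E, B1->F, B5->E, B4->F, B6->F, B8->F; outcomes B1=F, B2=E, B4=F, B5=E, B6=F, B8=F
input #4, p=1, r=6, t=1: events B2->E, B1->F, B5->E, B4->T, B5->E, B4->T, B5->E, B4->T, B5->E, B4->T, B5->S, B4->F, B6->F, B8->F; outcomes B1=F, B2=E, B4=T, B4=F, B5=S, B5=E, B6=F, B8=F
input #5, p=-3, r=2, t=1: events B2->S, B1->T, B3->T, B5->E, B4->F, B6->F, B8->F; outcomes B1=T, B2=S, B3=T, B4=F, B5=E, B6=F, B8=F
input #6, p=1, r=4, t=1: events B2->E, B1->F, B5->E, B4->F, B6->F, B8->F; outcomes B1=F, B2=E, B4=F, B5=E, B6=F, B8=F
input #7, p=1, r=6, t=2: events B2->S, B1->T, B3->T, B5->E, B4->F, B6->F, B8->F; outcomes B1=T, B2=S, B3=T, B4=F, B5=E, B6=F, B8=F
union over all inputs: B1=T, B1=F, B2=S, B2=E, B3=T, B4=T, B4=F, B5=S, B5=E, B6=F, B8=F (11 outcomes)
size 1 is not enough: best union over all size-1 subsets is 8/11
inputs {1, 4} (size 2) cover everything; no size-2 subset with a lexicographically smaller index list covers all 11

Answer: 2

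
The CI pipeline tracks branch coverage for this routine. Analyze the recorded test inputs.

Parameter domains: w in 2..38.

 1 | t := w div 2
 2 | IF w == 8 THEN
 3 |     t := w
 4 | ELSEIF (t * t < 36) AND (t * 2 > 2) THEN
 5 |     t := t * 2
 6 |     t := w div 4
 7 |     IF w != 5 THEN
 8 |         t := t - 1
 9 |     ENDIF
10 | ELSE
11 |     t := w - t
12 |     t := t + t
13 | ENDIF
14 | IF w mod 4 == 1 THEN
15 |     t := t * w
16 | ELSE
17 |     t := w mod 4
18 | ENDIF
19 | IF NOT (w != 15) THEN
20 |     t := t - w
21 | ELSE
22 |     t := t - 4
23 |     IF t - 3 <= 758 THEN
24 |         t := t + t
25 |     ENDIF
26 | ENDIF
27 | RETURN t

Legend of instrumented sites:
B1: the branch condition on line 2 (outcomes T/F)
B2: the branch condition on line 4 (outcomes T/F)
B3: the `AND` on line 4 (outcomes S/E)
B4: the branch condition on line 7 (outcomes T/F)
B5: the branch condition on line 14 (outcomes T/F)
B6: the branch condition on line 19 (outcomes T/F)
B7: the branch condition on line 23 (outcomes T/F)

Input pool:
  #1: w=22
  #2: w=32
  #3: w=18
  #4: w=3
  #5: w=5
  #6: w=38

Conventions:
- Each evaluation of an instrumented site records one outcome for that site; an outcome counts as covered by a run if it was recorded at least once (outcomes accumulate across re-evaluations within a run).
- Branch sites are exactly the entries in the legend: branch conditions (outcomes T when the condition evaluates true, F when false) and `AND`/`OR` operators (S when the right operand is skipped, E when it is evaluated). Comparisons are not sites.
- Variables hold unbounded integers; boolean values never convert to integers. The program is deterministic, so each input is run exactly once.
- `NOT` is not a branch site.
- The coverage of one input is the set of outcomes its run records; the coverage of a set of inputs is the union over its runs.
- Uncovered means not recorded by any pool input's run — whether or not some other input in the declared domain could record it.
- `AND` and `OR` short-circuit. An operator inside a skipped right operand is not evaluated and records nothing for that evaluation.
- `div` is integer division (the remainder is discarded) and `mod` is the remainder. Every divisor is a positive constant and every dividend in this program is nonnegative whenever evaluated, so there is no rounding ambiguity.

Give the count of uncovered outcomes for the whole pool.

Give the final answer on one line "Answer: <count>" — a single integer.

#1 (w=22) -> B1->F, B3->S, B2->F, B5->F, B6->F, B7->T; covered: B1=F, B2=F, B3=S, B5=F, B6=F, B7=T
#2 (w=32) -> B1->F, B3->S, B2->F, B5->F, B6->F, B7->T; covered: B1=F, B2=F, B3=S, B5=F, B6=F, B7=T
#3 (w=18) -> B1->F, B3->S, B2->F, B5->F, B6->F, B7->T; covered: B1=F, B2=F, B3=S, B5=F, B6=F, B7=T
#4 (w=3) -> B1->F, B3->E, B2->F, B5->F, B6->F, B7->T; covered: B1=F, B2=F, B3=E, B5=F, B6=F, B7=T
#5 (w=5) -> B1->F, B3->E, B2->T, B4->F, B5->T, B6->F, B7->T; covered: B1=F, B2=T, B3=E, B4=F, B5=T, B6=F, B7=T
#6 (w=38) -> B1->F, B3->S, B2->F, B5->F, B6->F, B7->T; covered: B1=F, B2=F, B3=S, B5=F, B6=F, B7=T
union over the pool: B1=F, B2=T, B2=F, B3=S, B3=E, B4=F, B5=T, B5=F, B6=F, B7=T
uncovered (4 of 14): B1=T, B4=T, B6=T, B7=F

Answer: 4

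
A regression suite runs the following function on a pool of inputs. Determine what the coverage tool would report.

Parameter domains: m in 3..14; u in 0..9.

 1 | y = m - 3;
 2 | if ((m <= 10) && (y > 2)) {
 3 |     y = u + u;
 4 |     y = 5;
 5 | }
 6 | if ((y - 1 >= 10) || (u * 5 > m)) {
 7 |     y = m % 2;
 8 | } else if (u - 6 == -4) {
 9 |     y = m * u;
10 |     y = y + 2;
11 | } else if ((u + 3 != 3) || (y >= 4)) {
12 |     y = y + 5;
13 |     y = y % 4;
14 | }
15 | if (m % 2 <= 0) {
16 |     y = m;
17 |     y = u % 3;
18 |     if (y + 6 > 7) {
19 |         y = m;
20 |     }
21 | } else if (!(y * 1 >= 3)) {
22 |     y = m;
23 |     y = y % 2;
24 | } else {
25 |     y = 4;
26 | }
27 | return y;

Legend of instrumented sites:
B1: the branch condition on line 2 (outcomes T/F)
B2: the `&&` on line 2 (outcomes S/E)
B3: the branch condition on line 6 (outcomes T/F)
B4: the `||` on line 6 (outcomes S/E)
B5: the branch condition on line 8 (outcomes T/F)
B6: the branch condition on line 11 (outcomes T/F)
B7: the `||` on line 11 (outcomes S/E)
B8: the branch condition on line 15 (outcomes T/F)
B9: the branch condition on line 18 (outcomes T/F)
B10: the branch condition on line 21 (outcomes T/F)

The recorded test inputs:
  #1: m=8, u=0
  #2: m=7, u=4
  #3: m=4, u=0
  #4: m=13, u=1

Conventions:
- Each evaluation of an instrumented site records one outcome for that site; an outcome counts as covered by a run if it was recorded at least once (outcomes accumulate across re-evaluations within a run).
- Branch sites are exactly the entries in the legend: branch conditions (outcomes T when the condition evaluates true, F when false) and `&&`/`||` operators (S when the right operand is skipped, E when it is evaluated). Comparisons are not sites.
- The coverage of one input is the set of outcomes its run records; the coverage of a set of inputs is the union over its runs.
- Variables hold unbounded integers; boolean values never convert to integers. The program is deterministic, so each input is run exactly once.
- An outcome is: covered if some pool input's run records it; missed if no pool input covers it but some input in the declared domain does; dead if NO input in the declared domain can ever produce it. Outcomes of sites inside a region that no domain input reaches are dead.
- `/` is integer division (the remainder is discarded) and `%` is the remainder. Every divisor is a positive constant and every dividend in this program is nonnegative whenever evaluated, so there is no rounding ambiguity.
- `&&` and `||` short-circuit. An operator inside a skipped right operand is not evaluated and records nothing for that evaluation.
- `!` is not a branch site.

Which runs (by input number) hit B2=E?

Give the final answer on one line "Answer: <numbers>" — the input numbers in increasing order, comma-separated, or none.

input #1 (m=8, u=0): hits B2=E
input #2 (m=7, u=4): hits B2=E
input #3 (m=4, u=0): hits B2=E
input #4 (m=13, u=1): never hits B2=E

Answer: 1, 2, 3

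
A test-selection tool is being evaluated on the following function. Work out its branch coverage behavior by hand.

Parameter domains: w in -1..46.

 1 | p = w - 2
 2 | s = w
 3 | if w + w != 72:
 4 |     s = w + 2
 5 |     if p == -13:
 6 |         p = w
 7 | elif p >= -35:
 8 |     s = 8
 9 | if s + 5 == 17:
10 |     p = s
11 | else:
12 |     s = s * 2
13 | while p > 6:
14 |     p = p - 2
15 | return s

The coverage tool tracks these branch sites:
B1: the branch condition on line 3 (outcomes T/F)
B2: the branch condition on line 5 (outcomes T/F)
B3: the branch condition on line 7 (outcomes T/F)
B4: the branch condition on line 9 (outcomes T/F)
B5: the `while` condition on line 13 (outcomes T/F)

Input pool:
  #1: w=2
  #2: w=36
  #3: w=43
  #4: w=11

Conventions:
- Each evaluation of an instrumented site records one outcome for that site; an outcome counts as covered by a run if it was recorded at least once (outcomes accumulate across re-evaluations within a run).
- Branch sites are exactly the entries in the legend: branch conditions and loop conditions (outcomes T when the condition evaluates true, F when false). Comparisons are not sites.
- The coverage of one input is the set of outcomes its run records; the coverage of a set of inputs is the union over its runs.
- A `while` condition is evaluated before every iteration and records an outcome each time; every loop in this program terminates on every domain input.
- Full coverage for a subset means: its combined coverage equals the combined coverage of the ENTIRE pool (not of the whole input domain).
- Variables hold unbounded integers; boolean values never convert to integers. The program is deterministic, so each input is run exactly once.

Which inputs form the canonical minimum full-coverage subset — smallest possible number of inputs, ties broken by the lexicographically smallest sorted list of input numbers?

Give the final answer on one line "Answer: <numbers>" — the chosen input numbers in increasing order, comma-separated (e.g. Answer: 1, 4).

run #1 (w=2) records B1=T, B2=F, B4=F, B5=F
run #2 (w=36) records B1=F, B3=T, B4=F, B5=T, B5=F
run #3 (w=43) records B1=T, B2=F, B4=F, B5=T, B5=F
run #4 (w=11) records B1=T, B2=F, B4=F, B5=T, B5=F
together the pool reaches 7 outcomes: B1=T, B1=F, B2=F, B3=T, B4=F, B5=T, B5=F
no size-1 subset reaches all 7 outcomes (best union: 5/7)
the canonical winner is {1, 2}: size 2, full 7-outcome coverage, earliest index list among size-2 covers

Answer: 1, 2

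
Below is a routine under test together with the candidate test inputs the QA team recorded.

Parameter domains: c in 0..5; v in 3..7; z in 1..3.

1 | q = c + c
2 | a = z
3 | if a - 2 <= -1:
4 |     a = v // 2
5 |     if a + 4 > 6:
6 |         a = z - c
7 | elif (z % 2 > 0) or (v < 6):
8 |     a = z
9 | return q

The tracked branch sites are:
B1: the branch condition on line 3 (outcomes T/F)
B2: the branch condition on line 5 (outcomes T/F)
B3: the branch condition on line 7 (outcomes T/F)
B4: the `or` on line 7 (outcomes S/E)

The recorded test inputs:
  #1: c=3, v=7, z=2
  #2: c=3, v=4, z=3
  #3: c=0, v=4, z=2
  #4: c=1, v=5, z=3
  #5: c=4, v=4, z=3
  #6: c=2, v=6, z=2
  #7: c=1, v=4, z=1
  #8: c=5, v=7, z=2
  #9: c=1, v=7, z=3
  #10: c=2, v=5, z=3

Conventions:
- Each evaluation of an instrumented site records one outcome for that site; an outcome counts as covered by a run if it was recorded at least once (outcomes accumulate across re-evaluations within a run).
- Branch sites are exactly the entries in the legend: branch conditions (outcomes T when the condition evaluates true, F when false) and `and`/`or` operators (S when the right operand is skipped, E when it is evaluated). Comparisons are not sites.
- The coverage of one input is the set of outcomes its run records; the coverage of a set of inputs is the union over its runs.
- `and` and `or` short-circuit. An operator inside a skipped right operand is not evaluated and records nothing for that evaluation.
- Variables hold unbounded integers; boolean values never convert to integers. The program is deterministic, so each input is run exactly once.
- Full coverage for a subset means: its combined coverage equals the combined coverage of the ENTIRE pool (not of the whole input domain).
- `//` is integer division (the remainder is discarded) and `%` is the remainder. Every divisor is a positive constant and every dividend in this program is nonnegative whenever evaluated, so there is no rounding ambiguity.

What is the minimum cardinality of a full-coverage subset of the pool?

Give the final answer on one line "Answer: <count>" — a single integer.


input #1, c=3, v=7, z=2: events B1->F, B4->E, B3->F; outcomes B1=F, B3=F, B4=E
input #2, c=3, v=4, z=3: events B1->F, B4->S, B3->T; outcomes B1=F, B3=T, B4=S
input #3, c=0, v=4, z=2: events B1->F, B4->E, B3->T; outcomes B1=F, B3=T, B4=E
input #4, c=1, v=5, z=3: events B1->F, B4->S, B3->T; outcomes B1=F, B3=T, B4=S
input #5, c=4, v=4, z=3: events B1->F, B4->S, B3->T; outcomes B1=F, B3=T, B4=S
input #6, c=2, v=6, z=2: events B1->F, B4->E, B3->F; outcomes B1=F, B3=F, B4=E
input #7, c=1, v=4, z=1: events B1->T, B2->F; outcomes B1=T, B2=F
input #8, c=5, v=7, z=2: events B1->F, B4->E, B3->F; outcomes B1=F, B3=F, B4=E
input #9, c=1, v=7, z=3: events B1->F, B4->S, B3->T; outcomes B1=F, B3=T, B4=S
input #10, c=2, v=5, z=3: events B1->F, B4->S, B3->T; outcomes B1=F, B3=T, B4=S
the full pool covers 7 outcomes: B1=T, B1=F, B2=F, B3=T, B3=F, B4=S, B4=E
size 1 is not enough: best union over all size-1 subsets is 3/7
size 2 is not enough: best union over all size-2 subsets is 5/7
size 3: inputs {1, 2, 7} cover all 7 outcomes, and no lexicographically smaller subset of this size does
Answer: 3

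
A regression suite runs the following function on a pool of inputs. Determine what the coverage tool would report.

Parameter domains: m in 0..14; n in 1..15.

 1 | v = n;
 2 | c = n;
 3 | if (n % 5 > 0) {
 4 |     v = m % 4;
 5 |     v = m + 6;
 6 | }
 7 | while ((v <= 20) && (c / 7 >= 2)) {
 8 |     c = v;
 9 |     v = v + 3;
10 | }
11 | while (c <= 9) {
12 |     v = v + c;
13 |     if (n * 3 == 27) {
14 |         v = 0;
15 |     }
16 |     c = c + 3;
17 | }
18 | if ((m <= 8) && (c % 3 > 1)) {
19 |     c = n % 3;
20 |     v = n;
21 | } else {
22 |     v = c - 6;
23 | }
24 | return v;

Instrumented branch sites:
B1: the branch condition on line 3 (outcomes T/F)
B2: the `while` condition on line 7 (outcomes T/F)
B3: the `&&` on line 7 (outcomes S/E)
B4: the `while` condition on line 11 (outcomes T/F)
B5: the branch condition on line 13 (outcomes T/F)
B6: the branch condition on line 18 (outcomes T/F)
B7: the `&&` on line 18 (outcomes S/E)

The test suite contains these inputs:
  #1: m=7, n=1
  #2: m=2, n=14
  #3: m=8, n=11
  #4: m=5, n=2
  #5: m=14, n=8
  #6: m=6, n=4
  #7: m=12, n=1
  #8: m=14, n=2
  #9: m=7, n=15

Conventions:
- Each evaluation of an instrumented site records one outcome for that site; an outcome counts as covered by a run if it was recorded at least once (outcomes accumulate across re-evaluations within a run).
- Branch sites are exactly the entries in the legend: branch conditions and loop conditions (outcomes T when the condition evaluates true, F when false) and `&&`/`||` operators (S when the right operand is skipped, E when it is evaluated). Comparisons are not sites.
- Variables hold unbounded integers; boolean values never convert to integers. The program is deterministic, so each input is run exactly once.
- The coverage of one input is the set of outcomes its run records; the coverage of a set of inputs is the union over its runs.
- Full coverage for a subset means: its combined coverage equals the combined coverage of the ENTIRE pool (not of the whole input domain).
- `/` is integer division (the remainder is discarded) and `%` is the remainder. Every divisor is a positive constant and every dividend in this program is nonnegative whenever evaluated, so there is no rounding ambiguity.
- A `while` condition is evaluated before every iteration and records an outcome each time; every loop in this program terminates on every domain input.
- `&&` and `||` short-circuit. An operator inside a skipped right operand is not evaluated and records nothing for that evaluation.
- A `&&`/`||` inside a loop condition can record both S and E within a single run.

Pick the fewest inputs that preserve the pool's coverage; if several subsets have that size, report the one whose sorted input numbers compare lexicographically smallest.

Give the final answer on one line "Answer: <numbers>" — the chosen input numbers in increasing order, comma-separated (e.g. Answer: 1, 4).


test 1 (m=7, n=1) fires B1->T, B3->E, B2->F, B4->T, B5->F, B4->T, B5->F, B4->T, B5->F, B4->F, B7->E, B6->F; hits B1=T, B2=F, B3=E, B4=T, B4=F, B5=F, B6=F, B7=E
test 2 (m=2, n=14) fires B1->T, B3->E, B2->T, B3->E, B2->F, B4->T, B5->F, B4->F, B7->E, B6->T; hits B1=T, B2=T, B2=F, B3=E, B4=T, B4=F, B5=F, B6=T, B7=E
test 3 (m=8, n=11) fires B1->T, B3->E, B2->F, B4->F, B7->E, B6->T; hits B1=T, B2=F, B3=E, B4=F, B6=T, B7=E
test 4 (m=5, n=2) fires B1->T, B3->E, B2->F, B4->T, B5->F, B4->T, B5->F, B4->T, B5->F, B4->F, B7->E, B6->T; hits B1=T, B2=F, B3=E, B4=T, B4=F, B5=F, B6=T, B7=E
test 5 (m=14, n=8) fires B1->T, B3->E, B2->F, B4->T, B5->F, B4->F, B7->S, B6->F; hits B1=T, B2=F, B3=E, B4=T, B4=F, B5=F, B6=F, B7=S
test 6 (m=6, n=4) fires B1->T, B3->E, B2->F, B4->T, B5->F, B4->T, B5->F, B4->F, B7->E, B6->F; hits B1=T, B2=F, B3=E, B4=T, B4=F, B5=F, B6=F, B7=E
test 7 (m=12, n=1) fires B1->T, B3->E, B2->F, B4->T, B5->F, B4->T, B5->F, B4->T, B5->F, B4->F, B7->S, B6->F; hits B1=T, B2=F, B3=E, B4=T, B4=F, B5=F, B6=F, B7=S
test 8 (m=14, n=2) fires B1->T, B3->E, B2->F, B4->T, B5->F, B4->T, B5->F, B4->T, B5->F, B4->F, B7->S, B6->F; hits B1=T, B2=F, B3=E, B4=T, B4=F, B5=F, B6=F, B7=S
test 9 (m=7, n=15) fires B1->F, B3->E, B2->T, B3->E, B2->T, B3->S, B2->F, B4->F, B7->E, B6->F; hits B1=F, B2=T, B2=F, B3=S, B3=E, B4=F, B6=F, B7=E
union over all inputs: B1=T, B1=F, B2=T, B2=F, B3=S, B3=E, B4=T, B4=F, B5=F, B6=T, B6=F, B7=S, B7=E (13 outcomes)
size 1 is not enough: best union over all size-1 subsets is 9/13
size 2 is not enough: best union over all size-2 subsets is 12/13
at size 3, {2, 5, 9} reaches all 13 outcomes; every lexicographically earlier size-3 subset fails
Answer: 2, 5, 9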